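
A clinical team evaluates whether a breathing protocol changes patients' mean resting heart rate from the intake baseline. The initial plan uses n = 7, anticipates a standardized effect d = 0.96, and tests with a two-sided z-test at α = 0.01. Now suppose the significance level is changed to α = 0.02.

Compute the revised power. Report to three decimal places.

Power ≈ 0.585

δ = d·√n = 0.96 × √7 = 2.5399 (unchanged). New critical value: z_{0.01} = 2.326.
Revised power = Φ(δ − 2.326) + Φ(−δ − 2.326) = Φ(0.214) + Φ(-4.866) = 0.5846 + 0.0000 = 0.5846.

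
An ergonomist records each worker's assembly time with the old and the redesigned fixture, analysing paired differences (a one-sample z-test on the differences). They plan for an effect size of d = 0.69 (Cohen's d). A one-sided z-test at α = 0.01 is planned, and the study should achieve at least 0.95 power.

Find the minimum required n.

n = 34

For power 0.95 need Φ(δ − z_{0.01}) = 0.95, so δ = z_{0.01} + z_{0.05} = 2.326 + 1.645 = 3.971.
δ = d·√n ⇒ n = (δ/d)² = (3.971 / 0.69)² = 33.12.
Rounding up, n = 34.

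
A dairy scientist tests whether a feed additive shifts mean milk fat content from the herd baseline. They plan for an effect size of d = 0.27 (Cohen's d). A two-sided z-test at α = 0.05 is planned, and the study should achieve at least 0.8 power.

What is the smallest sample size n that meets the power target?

n = 108

Set Φ(δ − 1.960) = 0.8; then δ − 1.960 = Φ⁻¹(0.8) = 0.842, giving δ = 2.802.
(Ignoring the negligible lower-tail rejection probability gives the usual closed-form inversion.)
δ = d·√n ⇒ n = (δ/d)² = (2.802 / 0.27)² = 107.67.
Round up to the next whole unit.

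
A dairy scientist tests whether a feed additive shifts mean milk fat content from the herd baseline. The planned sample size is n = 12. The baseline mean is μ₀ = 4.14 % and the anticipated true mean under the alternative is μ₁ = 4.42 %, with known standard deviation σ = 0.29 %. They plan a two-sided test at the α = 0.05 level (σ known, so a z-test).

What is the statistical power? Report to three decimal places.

Standardized effect: d = |μ₁ − μ₀| / σ = |4.42 − 4.14| / 0.29 = 0.9655
Noncentrality parameter: λ = d·√n = 0.9655 × √12 = 3.3446
Critical value for a two-sided test at α = 0.05: z_{α/2} = 1.960.
Power = Φ(λ − 1.960) + Φ(−λ − 1.960) = Φ(1.385) + Φ(-5.305) = 0.9169 + 0.0000 = 0.9169.

Power ≈ 0.917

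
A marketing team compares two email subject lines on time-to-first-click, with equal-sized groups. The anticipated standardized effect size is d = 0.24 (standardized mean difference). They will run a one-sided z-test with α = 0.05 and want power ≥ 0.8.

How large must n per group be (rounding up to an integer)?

For power 0.8 need Φ(δ − z_{0.05}) = 0.8, so δ = z_{0.05} + z_{0.20} = 1.645 + 0.842 = 2.486.
δ = d·√(n/2) ⇒ n = 2(δ/d)² = 2 × (2.486 / 0.24)² = 214.67.
Rounding up, n = 215 per group.

n = 215 per group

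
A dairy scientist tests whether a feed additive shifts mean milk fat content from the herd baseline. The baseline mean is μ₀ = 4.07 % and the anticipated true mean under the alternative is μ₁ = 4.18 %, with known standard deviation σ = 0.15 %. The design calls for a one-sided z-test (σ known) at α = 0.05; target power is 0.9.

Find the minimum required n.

Standardized effect: d = |μ₁ − μ₀| / σ = |4.18 − 4.07| / 0.15 = 0.7333
For power 0.9 need Φ(δ − z_{0.05}) = 0.9, so δ = z_{0.05} + z_{0.10} = 1.645 + 1.282 = 2.926.
δ = d·√n ⇒ n = (δ/d)² = (2.926 / 0.7333)² = 15.92.
Round up to the next whole unit.

n = 16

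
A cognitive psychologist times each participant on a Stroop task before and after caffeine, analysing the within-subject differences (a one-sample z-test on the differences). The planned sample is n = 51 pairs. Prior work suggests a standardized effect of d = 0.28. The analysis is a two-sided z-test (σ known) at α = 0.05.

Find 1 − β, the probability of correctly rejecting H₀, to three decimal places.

Power ≈ 0.516

Noncentrality parameter: δ = d·√n = 0.28 × √51 = 1.9996
Two-sided α = 0.05 → critical value z_{0.025} = 1.960.
Power = Φ(δ − 1.960) + Φ(−δ − 1.960) = Φ(0.040) + Φ(-3.960) = 0.5158 + 0.0000 = 0.5158.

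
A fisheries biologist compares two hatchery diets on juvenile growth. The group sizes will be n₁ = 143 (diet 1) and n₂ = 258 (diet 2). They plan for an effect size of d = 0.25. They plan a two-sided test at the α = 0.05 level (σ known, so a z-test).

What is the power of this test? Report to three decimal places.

Noncentrality parameter: δ = d / √(1/n₁ + 1/n₂) = 0.25 / √(1/143 + 1/258) = 2.3980
Two-sided α = 0.05 → critical value z_{0.025} = 1.960.
Power = Φ(δ − 1.960) + Φ(−δ − 1.960) = Φ(0.438) + Φ(-4.358) = 0.6693 + 0.0000 = 0.6693.

Power ≈ 0.669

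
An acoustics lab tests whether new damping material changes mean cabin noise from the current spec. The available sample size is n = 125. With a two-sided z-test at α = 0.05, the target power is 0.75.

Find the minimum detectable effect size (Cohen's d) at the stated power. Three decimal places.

Need Φ(δ − 1.960) = 0.75, so δ = 1.960 + 0.674 = 2.634.
(The second rejection-region term Φ(−δ − z_{α/2}) is negligible and dropped.)
δ = d·√n ⇒ d = δ/√n = 2.634/√125 = 0.2356.

d ≈ 0.236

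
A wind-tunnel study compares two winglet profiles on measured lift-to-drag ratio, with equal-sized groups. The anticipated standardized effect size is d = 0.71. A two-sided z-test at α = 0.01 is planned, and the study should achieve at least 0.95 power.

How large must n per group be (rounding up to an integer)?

n = 71 per group

For power 0.95 need Φ(δ − z_{0.005}) = 0.95, so δ = z_{0.005} + z_{0.05} = 2.576 + 1.645 = 4.221.
(The Φ(−δ − z_{α/2}) term is vanishingly small for δ > 0 and is dropped in the standard sample-size formula.)
δ = d·√(n/2) ⇒ n = 2(δ/d)² = 2 × (4.221 / 0.71)² = 70.68.
Rounding up, n = 71 per group.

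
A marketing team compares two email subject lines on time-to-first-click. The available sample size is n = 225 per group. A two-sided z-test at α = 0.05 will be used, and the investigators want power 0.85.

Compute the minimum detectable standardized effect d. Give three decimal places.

Required noncentrality: δ = z_{0.025} + z_{0.15} = 1.960 + 1.036 = 2.996.
(Lower-tail contribution to power is negligible for δ > 0.)
δ = d·√(n/2) ⇒ d = δ/√(n/2) = 2.996/√(225/2) = 0.2825.

d ≈ 0.283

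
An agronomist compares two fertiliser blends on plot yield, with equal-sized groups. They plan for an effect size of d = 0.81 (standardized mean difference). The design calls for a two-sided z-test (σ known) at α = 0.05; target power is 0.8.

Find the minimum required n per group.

n = 24 per group

Set Φ(δ − 1.960) = 0.8; then δ − 1.960 = Φ⁻¹(0.8) = 0.842, giving δ = 2.802.
(Ignoring the negligible lower-tail rejection probability gives the usual closed-form inversion.)
δ = d·√(n/2) ⇒ n = 2(δ/d)² = 2 × (2.802 / 0.81)² = 23.93.
Round up to the next whole unit.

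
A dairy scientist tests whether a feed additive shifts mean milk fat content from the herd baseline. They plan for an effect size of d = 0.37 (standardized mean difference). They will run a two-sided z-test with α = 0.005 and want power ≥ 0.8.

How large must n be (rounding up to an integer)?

n = 98

Set Φ(δ − 2.807) = 0.8; then δ − 2.807 = Φ⁻¹(0.8) = 0.842, giving δ = 3.649.
(The Φ(−δ − z_{α/2}) term is vanishingly small for δ > 0 and is dropped in the standard sample-size formula.)
δ = d·√n ⇒ n = (δ/d)² = (3.649 / 0.37)² = 97.24.
Round up to the next whole unit.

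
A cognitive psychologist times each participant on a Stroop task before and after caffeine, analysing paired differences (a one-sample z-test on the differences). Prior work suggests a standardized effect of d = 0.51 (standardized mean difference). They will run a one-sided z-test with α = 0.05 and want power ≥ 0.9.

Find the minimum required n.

n = 33

Set Φ(δ − 1.645) = 0.9; then δ − 1.645 = Φ⁻¹(0.9) = 1.282, giving δ = 2.926.
δ = d·√n ⇒ n = (δ/d)² = (2.926 / 0.51)² = 32.93.
Round up to the next whole unit.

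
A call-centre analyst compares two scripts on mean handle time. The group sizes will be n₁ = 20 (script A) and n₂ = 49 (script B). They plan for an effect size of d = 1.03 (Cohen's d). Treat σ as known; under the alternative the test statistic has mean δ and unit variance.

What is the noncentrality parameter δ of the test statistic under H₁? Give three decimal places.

The noncentrality parameter scales effect size by the design's sample-size factor: δ = d / √(1/n₁ + 1/n₂) = 1.03 / √(1/20 + 1/49) = 3.8817

δ ≈ 3.882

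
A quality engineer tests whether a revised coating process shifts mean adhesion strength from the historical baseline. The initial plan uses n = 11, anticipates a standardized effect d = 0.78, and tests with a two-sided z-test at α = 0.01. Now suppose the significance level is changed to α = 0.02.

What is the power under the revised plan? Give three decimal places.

Power ≈ 0.603

δ = d·√n = 0.78 × √11 = 2.5870 (unchanged). New critical value: z_{0.01} = 2.326.
Revised power = Φ(δ − 2.326) + Φ(−δ − 2.326) = Φ(0.261) + Φ(-4.913) = 0.6028 + 0.0000 = 0.6028.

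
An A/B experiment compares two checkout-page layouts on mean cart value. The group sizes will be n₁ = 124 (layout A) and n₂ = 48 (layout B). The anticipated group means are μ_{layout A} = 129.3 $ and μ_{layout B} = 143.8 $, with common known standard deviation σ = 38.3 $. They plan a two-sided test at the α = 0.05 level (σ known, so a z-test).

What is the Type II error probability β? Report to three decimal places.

Standardized effect: d = |μ_{layout A} − μ_{layout B}| / σ = |129.3 − 143.8| / 38.3 = 0.3786
Noncentrality parameter: δ = d / √(1/n₁ + 1/n₂) = 0.3786 / √(1/124 + 1/48) = 2.2271
Critical value for a two-sided test at α = 0.05: z_{α/2} = 1.960.
Power = Φ(δ − 1.960) + Φ(−δ − 1.960) = Φ(0.267) + Φ(-4.187) = 0.6053 + 0.0000 = 0.6053.
Type II error: β = 1 − power = 1 − 0.6053 = 0.3947.

β ≈ 0.395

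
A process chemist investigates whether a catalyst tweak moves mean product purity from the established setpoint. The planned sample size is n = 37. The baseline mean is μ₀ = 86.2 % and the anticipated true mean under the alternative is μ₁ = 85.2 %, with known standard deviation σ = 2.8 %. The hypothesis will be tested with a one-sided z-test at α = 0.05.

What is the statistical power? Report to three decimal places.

Power ≈ 0.701

Standardized effect: d = |μ₁ − μ₀| / σ = |85.2 − 86.2| / 2.8 = 0.3571
Noncentrality parameter: δ = d·√n = 0.3571 × √37 = 2.1724
One-sided α = 0.05 → critical value z_{0.05} = 1.645.
Power = Φ(δ − 1.645) = Φ(0.528) = 0.7011.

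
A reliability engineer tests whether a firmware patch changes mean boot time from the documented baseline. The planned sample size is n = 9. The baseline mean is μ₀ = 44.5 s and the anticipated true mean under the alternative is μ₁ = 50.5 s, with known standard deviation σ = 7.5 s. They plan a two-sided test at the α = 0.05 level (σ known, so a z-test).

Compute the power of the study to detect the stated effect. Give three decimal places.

Standardized effect: d = |μ₁ − μ₀| / σ = |50.5 − 44.5| / 7.5 = 0.8000
Noncentrality parameter: δ = d·√n = 0.8000 × √9 = 2.4000
Critical value for a two-sided test at α = 0.05: z_{α/2} = 1.960.
Power = Φ(δ − 1.960) + Φ(−δ − 1.960) = Φ(0.440) + Φ(-4.360) = 0.6700 + 0.0000 = 0.6701.

Power ≈ 0.670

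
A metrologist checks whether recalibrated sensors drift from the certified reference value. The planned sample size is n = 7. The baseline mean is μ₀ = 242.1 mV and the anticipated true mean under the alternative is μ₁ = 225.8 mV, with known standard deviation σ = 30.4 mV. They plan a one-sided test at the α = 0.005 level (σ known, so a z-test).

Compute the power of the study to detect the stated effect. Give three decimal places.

Power ≈ 0.124

Standardized effect: d = |μ₁ − μ₀| / σ = |225.8 − 242.1| / 30.4 = 0.5362
Noncentrality parameter: δ = d·√n = 0.5362 × √7 = 1.4186
Critical value for a one-sided test at α = 0.005: z_α = 2.576.
Power = P(Z > 2.576 − δ) = Φ(-1.157) = 0.1236.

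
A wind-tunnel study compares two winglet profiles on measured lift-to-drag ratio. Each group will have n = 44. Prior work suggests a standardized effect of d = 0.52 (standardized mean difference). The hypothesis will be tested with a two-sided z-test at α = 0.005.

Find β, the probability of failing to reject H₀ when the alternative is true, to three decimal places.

Noncentrality parameter: δ = d·√(n/2) = 0.52 × √(44/2) = 2.4390
Two-sided α = 0.005 → critical value z_{0.0025} = 2.807.
Power = Φ(δ − 2.807) + Φ(−δ − 2.807) = Φ(-0.368) + Φ(-5.246) = 0.3564 + 0.0000 = 0.3564.
Type II error: β = 1 − power = 1 − 0.3564 = 0.6436.

β ≈ 0.644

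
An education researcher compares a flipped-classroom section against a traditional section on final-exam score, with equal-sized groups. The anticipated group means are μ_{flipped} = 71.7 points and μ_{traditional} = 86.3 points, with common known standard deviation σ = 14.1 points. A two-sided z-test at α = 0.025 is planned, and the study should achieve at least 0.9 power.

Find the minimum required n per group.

Standardized effect: d = |μ_{flipped} − μ_{traditional}| / σ = |71.7 − 86.3| / 14.1 = 1.0355
Set Φ(δ − 2.241) = 0.9; then δ − 2.241 = Φ⁻¹(0.9) = 1.282, giving δ = 3.523.
(Ignoring the negligible lower-tail rejection probability gives the usual closed-form inversion.)
δ = d·√(n/2) ⇒ n = 2(δ/d)² = 2 × (3.523 / 1.0355)² = 23.15.
Round up to the next whole unit.

n = 24 per group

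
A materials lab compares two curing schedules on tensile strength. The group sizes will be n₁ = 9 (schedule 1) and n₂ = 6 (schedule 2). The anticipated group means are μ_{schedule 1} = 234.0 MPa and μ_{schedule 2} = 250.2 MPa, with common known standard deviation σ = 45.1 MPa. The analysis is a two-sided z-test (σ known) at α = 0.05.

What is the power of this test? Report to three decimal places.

Standardized effect: d = |μ_{schedule 1} − μ_{schedule 2}| / σ = |234.0 − 250.2| / 45.1 = 0.3592
Noncentrality parameter: λ = d / √(1/n₁ + 1/n₂) = 0.3592 / √(1/9 + 1/6) = 0.6815
Critical value for a two-sided test at α = 0.05: z_{α/2} = 1.960.
Power = Φ(λ − 1.960) + Φ(−λ − 1.960) = Φ(-1.278) + Φ(-2.642) = 0.1005 + 0.0041 = 0.1047.

Power ≈ 0.105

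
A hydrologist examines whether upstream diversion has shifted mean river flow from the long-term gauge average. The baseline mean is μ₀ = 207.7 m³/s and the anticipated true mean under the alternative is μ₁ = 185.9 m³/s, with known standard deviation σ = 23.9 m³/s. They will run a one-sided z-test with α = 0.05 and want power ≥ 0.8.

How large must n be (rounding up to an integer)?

n = 8

Standardized effect: d = |μ₁ − μ₀| / σ = |185.9 − 207.7| / 23.9 = 0.9121
For power 0.8 need Φ(δ − z_{0.05}) = 0.8, so δ = z_{0.05} + z_{0.20} = 1.645 + 0.842 = 2.486.
δ = d·√n ⇒ n = (δ/d)² = (2.486 / 0.9121)² = 7.43.
Round up to the next whole unit.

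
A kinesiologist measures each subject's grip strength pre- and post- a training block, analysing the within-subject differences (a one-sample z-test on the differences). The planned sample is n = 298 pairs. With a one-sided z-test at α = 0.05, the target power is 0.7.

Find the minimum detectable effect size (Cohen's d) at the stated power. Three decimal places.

Need Φ(δ − 1.645) = 0.7, so δ = 1.645 + 0.524 = 2.169.
δ = d·√n ⇒ d = δ/√n = 2.169/√298 = 0.1257.

d ≈ 0.126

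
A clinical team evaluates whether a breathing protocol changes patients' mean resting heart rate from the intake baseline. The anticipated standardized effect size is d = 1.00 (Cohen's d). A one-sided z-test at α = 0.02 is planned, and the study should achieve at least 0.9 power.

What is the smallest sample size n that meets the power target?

n = 12

Set Φ(δ − 2.054) = 0.9; then δ − 2.054 = Φ⁻¹(0.9) = 1.282, giving δ = 3.335.
δ = d·√n ⇒ n = (δ/d)² = (3.335 / 1.00)² = 11.12.
Rounding up, n = 12.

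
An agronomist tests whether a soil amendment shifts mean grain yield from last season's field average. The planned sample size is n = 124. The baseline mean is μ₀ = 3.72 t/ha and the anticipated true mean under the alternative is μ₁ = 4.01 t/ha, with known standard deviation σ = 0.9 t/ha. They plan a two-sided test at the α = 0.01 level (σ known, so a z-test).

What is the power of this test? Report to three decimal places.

Standardized effect: d = |μ₁ − μ₀| / σ = |4.01 − 3.72| / 0.9 = 0.3222
Noncentrality parameter: δ = d·√n = 0.3222 × √124 = 3.5881
Two-sided α = 0.01 → critical value z_{0.005} = 2.576.
Power = Φ(δ − 2.576) + Φ(−δ − 2.576) = Φ(1.012) + Φ(-6.164) = 0.8443 + 0.0000 = 0.8443.

Power ≈ 0.844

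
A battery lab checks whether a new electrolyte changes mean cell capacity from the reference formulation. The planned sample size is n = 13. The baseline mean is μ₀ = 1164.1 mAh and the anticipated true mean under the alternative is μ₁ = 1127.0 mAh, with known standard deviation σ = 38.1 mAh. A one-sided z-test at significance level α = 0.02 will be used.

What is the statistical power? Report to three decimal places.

Power ≈ 0.927

Standardized effect: d = |μ₁ − μ₀| / σ = |1127.0 − 1164.1| / 38.1 = 0.9738
Noncentrality parameter: δ = d·√n = 0.9738 × √13 = 3.5109
One-sided α = 0.02 → critical value z_{0.02} = 2.054.
Power = Φ(δ − 2.054) = Φ(1.457) = 0.9275.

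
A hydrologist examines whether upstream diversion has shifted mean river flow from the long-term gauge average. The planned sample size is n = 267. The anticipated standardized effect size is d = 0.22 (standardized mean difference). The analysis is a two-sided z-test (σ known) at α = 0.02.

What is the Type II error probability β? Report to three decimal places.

β ≈ 0.102

Noncentrality parameter: δ = d·√n = 0.22 × √267 = 3.5948
Critical value for a two-sided test at α = 0.02: z_{α/2} = 2.326.
Power = Φ(δ − 2.326) + Φ(−δ − 2.326) = Φ(1.268) + Φ(-5.921) = 0.8977 + 0.0000 = 0.8977.
Type II error: β = 1 − power = 1 − 0.8977 = 0.1023.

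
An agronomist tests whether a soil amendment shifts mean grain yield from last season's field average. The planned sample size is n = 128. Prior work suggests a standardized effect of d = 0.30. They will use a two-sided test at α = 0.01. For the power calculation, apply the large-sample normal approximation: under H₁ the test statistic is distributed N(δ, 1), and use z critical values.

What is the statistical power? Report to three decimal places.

Noncentrality parameter: δ = d·√n = 0.30 × √128 = 3.3941
Two-sided α = 0.01 → critical value z_{0.005} = 2.576.
Power = Φ(δ − 2.576) + Φ(−δ − 2.576) = Φ(0.818) + Φ(-5.970) = 0.7934 + 0.0000 = 0.7934.

Power ≈ 0.793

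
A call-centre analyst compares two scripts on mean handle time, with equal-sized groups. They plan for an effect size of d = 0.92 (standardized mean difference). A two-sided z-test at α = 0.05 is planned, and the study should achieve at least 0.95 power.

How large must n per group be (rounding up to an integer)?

For power 0.95 need Φ(δ − z_{0.025}) = 0.95, so δ = z_{0.025} + z_{0.05} = 1.960 + 1.645 = 3.605.
(The Φ(−δ − z_{α/2}) term is vanishingly small for δ > 0 and is dropped in the standard sample-size formula.)
δ = d·√(n/2) ⇒ n = 2(δ/d)² = 2 × (3.605 / 0.92)² = 30.71.
Rounding up, n = 31 per group.

n = 31 per group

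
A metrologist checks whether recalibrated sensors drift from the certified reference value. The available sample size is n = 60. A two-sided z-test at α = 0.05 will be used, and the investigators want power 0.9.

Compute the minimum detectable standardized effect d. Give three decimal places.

d ≈ 0.418

Need Φ(δ − 1.960) = 0.9, so δ = 1.960 + 1.282 = 3.242.
(The second rejection-region term Φ(−δ − z_{α/2}) is negligible and dropped.)
δ = d·√n ⇒ d = δ/√n = 3.242/√60 = 0.4185.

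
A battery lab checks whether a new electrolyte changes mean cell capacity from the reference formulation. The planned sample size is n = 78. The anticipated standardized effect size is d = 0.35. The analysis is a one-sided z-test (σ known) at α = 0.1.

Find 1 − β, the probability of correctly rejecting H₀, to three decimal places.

Power ≈ 0.965

Noncentrality parameter: δ = d·√n = 0.35 × √78 = 3.0911
Critical value for a one-sided test at α = 0.1: z_α = 1.282.
Power = Φ(δ − 1.282) = Φ(1.810) = 0.9648.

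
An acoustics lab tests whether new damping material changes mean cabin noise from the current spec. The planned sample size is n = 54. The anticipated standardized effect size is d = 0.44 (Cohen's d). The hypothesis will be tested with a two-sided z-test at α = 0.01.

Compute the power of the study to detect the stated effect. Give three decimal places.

Power ≈ 0.745

Noncentrality parameter: λ = d·√n = 0.44 × √54 = 3.2333
Two-sided α = 0.01 → critical value z_{0.005} = 2.576.
Power = Φ(λ − 2.576) + Φ(−λ − 2.576) = Φ(0.657) + Φ(-5.809) = 0.7446 + 0.0000 = 0.7446.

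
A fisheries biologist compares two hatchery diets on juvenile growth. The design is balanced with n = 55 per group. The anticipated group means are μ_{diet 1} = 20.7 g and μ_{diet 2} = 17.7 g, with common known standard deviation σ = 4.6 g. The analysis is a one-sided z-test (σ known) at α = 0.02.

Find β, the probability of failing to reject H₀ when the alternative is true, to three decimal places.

β ≈ 0.086

Standardized effect: d = |μ_{diet 1} − μ_{diet 2}| / σ = |20.7 − 17.7| / 4.6 = 0.6522
Noncentrality parameter: δ = d·√(n/2) = 0.6522 × √(55/2) = 3.4200
Critical value for a one-sided test at α = 0.02: z_α = 2.054.
Power = P(Z > 2.054 − δ) = Φ(1.366) = 0.9141.
Type II error: β = 1 − power = 1 − 0.9141 = 0.0859.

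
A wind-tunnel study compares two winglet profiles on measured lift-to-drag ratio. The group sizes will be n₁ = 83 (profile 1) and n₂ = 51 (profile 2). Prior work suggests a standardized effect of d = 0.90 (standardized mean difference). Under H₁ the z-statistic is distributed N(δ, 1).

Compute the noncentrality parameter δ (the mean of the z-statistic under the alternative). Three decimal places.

δ ≈ 5.058

δ = d / √(1/n₁ + 1/n₂) = 0.90 / √(1/83 + 1/51) = 5.0584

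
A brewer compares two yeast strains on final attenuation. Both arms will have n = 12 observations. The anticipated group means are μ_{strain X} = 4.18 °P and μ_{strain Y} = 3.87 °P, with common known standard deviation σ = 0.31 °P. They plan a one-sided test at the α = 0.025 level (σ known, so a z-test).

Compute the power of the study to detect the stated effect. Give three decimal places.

Standardized effect: d = |μ_{strain X} − μ_{strain Y}| / σ = |4.18 − 3.87| / 0.31 = 1.0000
Noncentrality parameter: δ = d·√(n/2) = 1.0000 × √(12/2) = 2.4495
One-sided α = 0.025 → critical value z_{0.025} = 1.960.
Power = Φ(δ − 1.960) = Φ(0.490) = 0.6878.

Power ≈ 0.688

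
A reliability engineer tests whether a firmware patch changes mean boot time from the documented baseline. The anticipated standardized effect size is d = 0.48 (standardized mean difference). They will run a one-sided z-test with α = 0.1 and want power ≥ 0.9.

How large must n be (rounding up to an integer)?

For power 0.9 need Φ(δ − z_{0.1}) = 0.9, so δ = z_{0.1} + z_{0.10} = 1.282 + 1.282 = 2.563.
δ = d·√n ⇒ n = (δ/d)² = (2.563 / 0.48)² = 28.51.
Round up to the next whole unit.

n = 29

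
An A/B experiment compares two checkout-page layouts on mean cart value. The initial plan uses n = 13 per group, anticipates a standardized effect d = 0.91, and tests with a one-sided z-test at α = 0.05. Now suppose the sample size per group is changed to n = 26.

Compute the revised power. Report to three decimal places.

Power ≈ 0.949

With n = 26 per group: δ = d·√(n/2) = 0.91 × √(26/2) = 3.2811. Critical value z_{0.05} = 1.645.
Revised power = P(Z > 1.645 − δ) = Φ(1.636) = 0.9491.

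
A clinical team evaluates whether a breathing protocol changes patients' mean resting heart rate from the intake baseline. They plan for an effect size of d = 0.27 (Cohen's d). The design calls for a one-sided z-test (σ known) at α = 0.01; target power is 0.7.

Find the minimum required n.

For power 0.7 need Φ(δ − z_{0.01}) = 0.7, so δ = z_{0.01} + z_{0.30} = 2.326 + 0.524 = 2.851.
δ = d·√n ⇒ n = (δ/d)² = (2.851 / 0.27)² = 111.48.
Round up to the next whole unit.

n = 112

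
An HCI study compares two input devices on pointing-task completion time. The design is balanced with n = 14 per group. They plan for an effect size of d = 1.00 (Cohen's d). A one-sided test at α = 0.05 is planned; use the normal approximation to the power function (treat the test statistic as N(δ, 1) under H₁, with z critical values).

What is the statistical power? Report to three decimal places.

Noncentrality parameter: δ = d·√(n/2) = 1.00 × √(14/2) = 2.6458
Critical value for a one-sided test at α = 0.05: z_α = 1.645.
Power = P(Z > 1.645 − δ) = Φ(1.001) = 0.8416.

Power ≈ 0.842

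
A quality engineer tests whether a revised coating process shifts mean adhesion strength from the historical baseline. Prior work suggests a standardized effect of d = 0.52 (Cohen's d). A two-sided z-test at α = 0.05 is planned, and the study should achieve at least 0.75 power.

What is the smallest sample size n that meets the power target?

n = 26

Set Φ(δ − 1.960) = 0.75; then δ − 1.960 = Φ⁻¹(0.75) = 0.674, giving δ = 2.634.
(Ignoring the negligible lower-tail rejection probability gives the usual closed-form inversion.)
δ = d·√n ⇒ n = (δ/d)² = (2.634 / 0.52)² = 25.67.
Rounding up, n = 26.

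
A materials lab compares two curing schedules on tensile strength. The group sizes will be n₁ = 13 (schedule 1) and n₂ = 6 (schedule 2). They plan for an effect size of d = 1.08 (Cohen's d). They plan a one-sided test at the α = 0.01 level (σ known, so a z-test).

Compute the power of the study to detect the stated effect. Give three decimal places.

Power ≈ 0.445

Noncentrality parameter: δ = d / √(1/n₁ + 1/n₂) = 1.08 / √(1/13 + 1/6) = 2.1882
One-sided α = 0.01 → critical value z_{0.01} = 2.326.
Power = P(Z > 2.326 − δ) = Φ(-0.138) = 0.4451.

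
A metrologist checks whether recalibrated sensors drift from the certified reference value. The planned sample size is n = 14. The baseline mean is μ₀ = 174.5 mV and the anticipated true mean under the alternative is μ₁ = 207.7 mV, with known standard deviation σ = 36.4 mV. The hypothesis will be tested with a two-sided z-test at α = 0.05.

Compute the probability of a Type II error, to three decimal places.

β ≈ 0.073

Standardized effect: d = |μ₁ − μ₀| / σ = |207.7 − 174.5| / 36.4 = 0.9121
Noncentrality parameter: δ = d·√n = 0.9121 × √14 = 3.4127
Critical value for a two-sided test at α = 0.05: z_{α/2} = 1.960.
Power = Φ(δ − 1.960) + Φ(−δ − 1.960) = Φ(1.453) + Φ(-5.373) = 0.9269 + 0.0000 = 0.9269.
Type II error: β = 1 − power = 1 − 0.9269 = 0.0731.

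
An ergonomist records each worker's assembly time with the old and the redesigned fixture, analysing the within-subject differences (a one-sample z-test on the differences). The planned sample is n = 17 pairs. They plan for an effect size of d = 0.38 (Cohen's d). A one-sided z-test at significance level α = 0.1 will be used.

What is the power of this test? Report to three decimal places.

Noncentrality parameter: λ = d·√n = 0.38 × √17 = 1.5668
One-sided α = 0.1 → critical value z_{0.1} = 1.282.
Power = P(Z > 1.282 − λ) = Φ(0.285) = 0.6123.

Power ≈ 0.612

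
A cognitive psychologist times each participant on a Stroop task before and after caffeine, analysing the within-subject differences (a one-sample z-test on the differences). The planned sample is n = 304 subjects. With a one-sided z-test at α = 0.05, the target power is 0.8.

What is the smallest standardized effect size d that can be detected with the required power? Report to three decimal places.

d ≈ 0.143

Required noncentrality: δ = z_{0.05} + z_{0.20} = 1.645 + 0.842 = 2.486.
δ = d·√n ⇒ d = δ/√n = 2.486/√304 = 0.1426.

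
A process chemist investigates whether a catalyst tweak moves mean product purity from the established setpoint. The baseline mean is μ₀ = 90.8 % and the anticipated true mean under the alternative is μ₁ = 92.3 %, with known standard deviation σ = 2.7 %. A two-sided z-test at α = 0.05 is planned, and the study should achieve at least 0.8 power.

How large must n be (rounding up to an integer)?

Standardized effect: d = |μ₁ − μ₀| / σ = |92.3 − 90.8| / 2.7 = 0.5556
Set Φ(δ − 1.960) = 0.8; then δ − 1.960 = Φ⁻¹(0.8) = 0.842, giving δ = 2.802.
(Ignoring the negligible lower-tail rejection probability gives the usual closed-form inversion.)
δ = d·√n ⇒ n = (δ/d)² = (2.802 / 0.5556)² = 25.43.
Rounding up, n = 26.

n = 26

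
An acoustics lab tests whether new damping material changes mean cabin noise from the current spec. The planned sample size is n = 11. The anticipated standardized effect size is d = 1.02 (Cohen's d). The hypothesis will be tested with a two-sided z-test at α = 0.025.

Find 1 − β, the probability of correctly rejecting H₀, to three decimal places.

Noncentrality parameter: δ = d·√n = 1.02 × √11 = 3.3830
Critical value for a two-sided test at α = 0.025: z_{α/2} = 2.241.
Power = Φ(δ − 2.241) + Φ(−δ − 2.241) = Φ(1.142) + Φ(-5.624) = 0.8732 + 0.0000 = 0.8732.

Power ≈ 0.873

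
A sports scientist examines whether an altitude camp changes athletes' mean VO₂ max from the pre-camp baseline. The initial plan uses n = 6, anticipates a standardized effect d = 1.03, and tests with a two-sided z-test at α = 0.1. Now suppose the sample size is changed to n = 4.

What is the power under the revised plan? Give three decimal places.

With n = 4: δ = d·√n = 1.03 × √4 = 2.0600. Critical value z_{0.05} = 1.645.
Revised power = Φ(δ − 1.645) + Φ(−δ − 1.645) = Φ(0.415) + Φ(-3.705) = 0.6610 + 0.0001 = 0.6611.

Power ≈ 0.661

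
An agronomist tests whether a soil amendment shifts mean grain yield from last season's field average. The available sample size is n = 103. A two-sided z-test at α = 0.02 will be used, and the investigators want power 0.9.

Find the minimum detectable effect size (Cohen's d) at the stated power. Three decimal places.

d ≈ 0.355

Need Φ(δ − 2.326) = 0.9, so δ = 2.326 + 1.282 = 3.608.
(The second rejection-region term Φ(−δ − z_{α/2}) is negligible and dropped.)
δ = d·√n ⇒ d = δ/√n = 3.608/√103 = 0.3555.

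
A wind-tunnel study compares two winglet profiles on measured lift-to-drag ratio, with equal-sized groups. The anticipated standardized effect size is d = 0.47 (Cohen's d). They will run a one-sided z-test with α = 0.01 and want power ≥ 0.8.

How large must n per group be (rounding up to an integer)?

Set Φ(δ − 2.326) = 0.8; then δ − 2.326 = Φ⁻¹(0.8) = 0.842, giving δ = 3.168.
δ = d·√(n/2) ⇒ n = 2(δ/d)² = 2 × (3.168 / 0.47)² = 90.86.
Rounding up, n = 91 per group.

n = 91 per group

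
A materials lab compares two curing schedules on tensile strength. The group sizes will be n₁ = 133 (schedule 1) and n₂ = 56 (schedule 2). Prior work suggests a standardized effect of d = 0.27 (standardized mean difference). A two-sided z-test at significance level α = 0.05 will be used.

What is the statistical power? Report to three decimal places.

Noncentrality parameter: δ = d / √(1/n₁ + 1/n₂) = 0.27 / √(1/133 + 1/56) = 1.6949
Critical value for a two-sided test at α = 0.05: z_{α/2} = 1.960.
Power = Φ(δ − 1.960) + Φ(−δ − 1.960) = Φ(-0.265) + Φ(-3.655) = 0.3955 + 0.0001 = 0.3956.

Power ≈ 0.396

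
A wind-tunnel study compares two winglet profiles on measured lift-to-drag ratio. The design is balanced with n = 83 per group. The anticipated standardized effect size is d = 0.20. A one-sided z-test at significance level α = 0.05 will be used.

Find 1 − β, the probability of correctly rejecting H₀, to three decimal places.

Noncentrality parameter: δ = d·√(n/2) = 0.20 × √(83/2) = 1.2884
Critical value for a one-sided test at α = 0.05: z_α = 1.645.
Power = P(Z > 1.645 − δ) = Φ(-0.356) = 0.3608.

Power ≈ 0.361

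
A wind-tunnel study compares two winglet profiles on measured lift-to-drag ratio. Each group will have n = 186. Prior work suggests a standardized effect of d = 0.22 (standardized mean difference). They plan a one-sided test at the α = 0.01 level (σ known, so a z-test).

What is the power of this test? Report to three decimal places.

Noncentrality parameter: δ = d·√(n/2) = 0.22 × √(186/2) = 2.1216
One-sided α = 0.01 → critical value z_{0.01} = 2.326.
Power = Φ(δ − 2.326) = Φ(-0.205) = 0.4189.

Power ≈ 0.419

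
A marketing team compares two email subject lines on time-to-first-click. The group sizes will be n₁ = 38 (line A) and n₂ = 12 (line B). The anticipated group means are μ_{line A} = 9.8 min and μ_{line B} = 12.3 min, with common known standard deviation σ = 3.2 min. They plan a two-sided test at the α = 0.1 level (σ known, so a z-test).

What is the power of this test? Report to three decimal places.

Standardized effect: d = |μ_{line A} − μ_{line B}| / σ = |9.8 − 12.3| / 3.2 = 0.7812
Noncentrality parameter: λ = d / √(1/n₁ + 1/n₂) = 0.7812 / √(1/38 + 1/12) = 2.3593
Critical value for a two-sided test at α = 0.1: z_{α/2} = 1.645.
Power = Φ(λ − 1.645) + Φ(−λ − 1.645) = Φ(0.714) + Φ(-4.004) = 0.7625 + 0.0000 = 0.7626.

Power ≈ 0.763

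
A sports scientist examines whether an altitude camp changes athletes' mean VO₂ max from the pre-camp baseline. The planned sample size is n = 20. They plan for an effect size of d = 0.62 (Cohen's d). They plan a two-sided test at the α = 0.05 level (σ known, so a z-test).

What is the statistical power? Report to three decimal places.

Power ≈ 0.792

Noncentrality parameter: δ = d·√n = 0.62 × √20 = 2.7727
Critical value for a two-sided test at α = 0.05: z_{α/2} = 1.960.
Power = Φ(δ − 1.960) + Φ(−δ − 1.960) = Φ(0.813) + Φ(-4.733) = 0.7918 + 0.0000 = 0.7918.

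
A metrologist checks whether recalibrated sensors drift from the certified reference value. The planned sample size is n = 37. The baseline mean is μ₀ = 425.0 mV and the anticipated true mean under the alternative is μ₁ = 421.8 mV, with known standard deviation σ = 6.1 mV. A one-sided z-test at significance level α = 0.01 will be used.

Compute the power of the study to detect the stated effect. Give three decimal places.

Standardized effect: d = |μ₁ − μ₀| / σ = |421.8 − 425.0| / 6.1 = 0.5246
Noncentrality parameter: δ = d·√n = 0.5246 × √37 = 3.1910
Critical value for a one-sided test at α = 0.01: z_α = 2.326.
Power = P(Z > 2.326 − δ) = Φ(0.865) = 0.8064.

Power ≈ 0.806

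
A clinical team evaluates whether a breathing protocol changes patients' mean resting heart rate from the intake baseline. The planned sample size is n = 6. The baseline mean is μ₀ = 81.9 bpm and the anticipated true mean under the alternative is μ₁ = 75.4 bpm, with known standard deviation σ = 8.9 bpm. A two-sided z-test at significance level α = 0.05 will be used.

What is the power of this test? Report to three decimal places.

Standardized effect: d = |μ₁ − μ₀| / σ = |75.4 − 81.9| / 8.9 = 0.7303
Noncentrality parameter: δ = d·√n = 0.7303 × √6 = 1.7890
Critical value for a two-sided test at α = 0.05: z_{α/2} = 1.960.
Power = Φ(δ − 1.960) + Φ(−δ − 1.960) = Φ(-0.171) + Φ(-3.749) = 0.4321 + 0.0001 = 0.4322.

Power ≈ 0.432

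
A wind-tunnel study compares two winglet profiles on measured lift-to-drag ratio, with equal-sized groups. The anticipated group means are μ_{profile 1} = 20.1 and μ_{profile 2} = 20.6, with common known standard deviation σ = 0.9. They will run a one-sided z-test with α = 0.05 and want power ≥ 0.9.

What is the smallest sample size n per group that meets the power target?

Standardized effect: d = |μ_{profile 1} − μ_{profile 2}| / σ = |20.1 − 20.6| / 0.9 = 0.5556
Set Φ(δ − 1.645) = 0.9; then δ − 1.645 = Φ⁻¹(0.9) = 1.282, giving δ = 2.926.
δ = d·√(n/2) ⇒ n = 2(δ/d)² = 2 × (2.926 / 0.5556)² = 55.49.
Rounding up, n = 56 per group.

n = 56 per group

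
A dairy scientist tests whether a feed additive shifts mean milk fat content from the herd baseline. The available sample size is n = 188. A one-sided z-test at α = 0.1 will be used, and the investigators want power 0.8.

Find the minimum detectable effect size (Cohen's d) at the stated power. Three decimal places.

Required noncentrality: δ = z_{0.1} + z_{0.20} = 1.282 + 0.842 = 2.123.
δ = d·√n ⇒ d = δ/√n = 2.123/√188 = 0.1548.

d ≈ 0.155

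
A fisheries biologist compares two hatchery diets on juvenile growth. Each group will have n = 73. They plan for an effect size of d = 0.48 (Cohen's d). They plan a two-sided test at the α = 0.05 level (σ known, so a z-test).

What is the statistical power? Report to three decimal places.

Power ≈ 0.826

Noncentrality parameter: δ = d·√(n/2) = 0.48 × √(73/2) = 2.8999
Two-sided α = 0.05 → critical value z_{0.025} = 1.960.
Power = Φ(δ − 1.960) + Φ(−δ − 1.960) = Φ(0.940) + Φ(-4.860) = 0.8264 + 0.0000 = 0.8264.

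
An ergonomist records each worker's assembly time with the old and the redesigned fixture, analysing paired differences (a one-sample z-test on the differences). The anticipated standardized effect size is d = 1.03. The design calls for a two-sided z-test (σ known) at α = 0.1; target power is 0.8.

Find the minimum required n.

n = 6

Set Φ(δ − 1.645) = 0.8; then δ − 1.645 = Φ⁻¹(0.8) = 0.842, giving δ = 2.486.
(For δ > 0 the lower-tail rejection region contributes negligibly to power, so the one-term inversion is standard.)
δ = d·√n ⇒ n = (δ/d)² = (2.486 / 1.03)² = 5.83.
Round up to the next whole unit.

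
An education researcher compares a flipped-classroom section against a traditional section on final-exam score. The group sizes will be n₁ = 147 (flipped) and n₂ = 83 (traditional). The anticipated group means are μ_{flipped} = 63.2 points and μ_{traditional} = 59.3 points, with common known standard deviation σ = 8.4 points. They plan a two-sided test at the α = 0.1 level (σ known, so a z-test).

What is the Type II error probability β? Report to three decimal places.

β ≈ 0.041

Standardized effect: d = |μ_{flipped} − μ_{traditional}| / σ = |63.2 − 59.3| / 8.4 = 0.4643
Noncentrality parameter: δ = d / √(1/n₁ + 1/n₂) = 0.4643 / √(1/147 + 1/83) = 3.3816
Two-sided α = 0.1 → critical value z_{0.05} = 1.645.
Power = Φ(δ − 1.645) + Φ(−δ − 1.645) = Φ(1.737) + Φ(-5.026) = 0.9588 + 0.0000 = 0.9588.
Type II error: β = 1 − power = 1 − 0.9588 = 0.0412.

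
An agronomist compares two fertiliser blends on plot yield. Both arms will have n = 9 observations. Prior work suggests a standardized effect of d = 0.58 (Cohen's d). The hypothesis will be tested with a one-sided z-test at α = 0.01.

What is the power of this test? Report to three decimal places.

Power ≈ 0.137

Noncentrality parameter: δ = d·√(n/2) = 0.58 × √(9/2) = 1.2304
One-sided α = 0.01 → critical value z_{0.01} = 2.326.
Power = P(Z > 2.326 − δ) = Φ(-1.096) = 0.1365.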